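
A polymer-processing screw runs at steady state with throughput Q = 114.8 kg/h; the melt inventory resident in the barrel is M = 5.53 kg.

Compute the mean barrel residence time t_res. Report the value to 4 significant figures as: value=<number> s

value=173.4 s

Q_s = Q / 3600 = 114.8 / 3600 = 0.0318889 kg/s
t_res = M / Q_s = 5.53 / 0.0318889 = 173.415 s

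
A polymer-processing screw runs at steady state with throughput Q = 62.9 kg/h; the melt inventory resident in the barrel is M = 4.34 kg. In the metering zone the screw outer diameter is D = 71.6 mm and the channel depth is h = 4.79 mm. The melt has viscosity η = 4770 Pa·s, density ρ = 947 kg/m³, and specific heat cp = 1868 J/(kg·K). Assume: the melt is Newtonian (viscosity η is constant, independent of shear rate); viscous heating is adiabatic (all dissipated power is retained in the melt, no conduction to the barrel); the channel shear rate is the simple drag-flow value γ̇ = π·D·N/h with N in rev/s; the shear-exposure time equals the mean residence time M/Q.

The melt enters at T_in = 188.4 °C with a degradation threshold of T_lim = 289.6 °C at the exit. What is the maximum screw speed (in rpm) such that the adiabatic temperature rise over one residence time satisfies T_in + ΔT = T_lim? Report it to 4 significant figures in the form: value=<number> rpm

Q_s = Q / 3600 = 62.9 / 3600 = 0.0174722 kg/s
t_res = M / Q_s = 4.34 / 0.0174722 = 248.394 s
D = 71.6 mm = 0.0716 m;  h = 4.79 mm = 0.00479 m
ΔT_a = T_lim − T_in = 289.6 °C − 188.4 °C = 101.2 K
γ̇_max² = ΔT_a·ρ·cp/(η·t_res) = 101.2·947·1868/(4770·248.394) = 151.094 s⁻²
Take the square root: γ̇_max = √(151.094) = 12.292 s⁻¹
N_max = γ̇_max h / (πD) = 12.292·0.00479/(π·0.0716) = 0.261756 rev/s → ×60 = 15.7053 rpm

value=15.71 rpm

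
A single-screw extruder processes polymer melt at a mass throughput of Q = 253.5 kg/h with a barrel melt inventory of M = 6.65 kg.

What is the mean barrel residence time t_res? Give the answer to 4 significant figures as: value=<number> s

Throughput in SI: Q_s = 253.5 kg/h ÷ 3600 s/h = 0.0704167 kg/s
t_res = M / Q_s = 6.65 ÷ 0.0704167 = 94.4379 s

value=94.44 s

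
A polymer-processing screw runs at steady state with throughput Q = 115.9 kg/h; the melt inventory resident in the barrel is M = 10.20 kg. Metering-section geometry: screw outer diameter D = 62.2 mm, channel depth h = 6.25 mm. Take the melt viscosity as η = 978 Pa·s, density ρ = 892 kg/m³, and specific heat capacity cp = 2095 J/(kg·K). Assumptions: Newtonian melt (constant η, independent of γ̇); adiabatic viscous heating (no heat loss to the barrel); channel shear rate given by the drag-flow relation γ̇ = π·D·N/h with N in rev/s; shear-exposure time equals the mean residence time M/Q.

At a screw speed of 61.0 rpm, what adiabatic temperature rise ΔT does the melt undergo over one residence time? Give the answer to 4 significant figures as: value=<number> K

value=167.5 K

Q_s = Q / 3600 = 115.9 / 3600 = 0.0321944 kg/s
t_res = M / Q_s = 10.20 ÷ 0.0321944 = 316.825 s
D = 62.2 mm = 0.0622 m;  h = 6.25 mm = 0.00625 m;  N = 61.0 rpm / 60 = 1.01667 rev/s
Shear rate: γ̇ = πDN/h = π·0.0622·1.01667/0.00625 = 31.7862 s⁻¹
ΔT = η·γ̇²·t_res / (ρ·cp) = 978 · (31.7862)² · 316.825 / (892 · 2095) = 167.528 K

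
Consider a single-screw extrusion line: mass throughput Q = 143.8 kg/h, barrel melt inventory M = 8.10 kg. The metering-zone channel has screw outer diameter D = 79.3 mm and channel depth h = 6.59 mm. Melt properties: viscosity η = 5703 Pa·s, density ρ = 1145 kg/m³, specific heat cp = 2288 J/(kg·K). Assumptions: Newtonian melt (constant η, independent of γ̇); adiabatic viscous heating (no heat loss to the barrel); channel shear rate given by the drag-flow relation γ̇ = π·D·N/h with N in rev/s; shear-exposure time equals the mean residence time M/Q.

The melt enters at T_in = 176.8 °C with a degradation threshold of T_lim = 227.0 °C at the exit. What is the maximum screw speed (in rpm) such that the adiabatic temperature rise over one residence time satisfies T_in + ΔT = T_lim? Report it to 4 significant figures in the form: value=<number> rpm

Throughput in SI: Q_s = 143.8 kg/h ÷ 3600 s/h = 0.0399444 kg/s
Mean residence time: t_res = M/Q_s = 8.10 kg / 0.0399444 kg/s = 202.782 s
Geometry in SI: D = 79.3 mm → 0.0793 m, h = 6.59 mm → 0.00659 m
ΔT_a = T_lim − T_in = 227.0 °C − 176.8 °C = 50.2 K
Invert ΔT = ηγ̇²t_res/(ρcp) for γ̇: γ̇_max² = ΔT_a ρ cp / (η t_res) = 50.2·1145·2288 / (5703·202.782) = 113.719 s⁻²
Take the square root: γ̇_max = √(113.719) = 10.6639 s⁻¹
N_max = γ̇_max h / (πD) = 10.6639·0.00659/(π·0.0793) = 0.282084 rev/s → ×60 = 16.9251 rpm

value=16.93 rpm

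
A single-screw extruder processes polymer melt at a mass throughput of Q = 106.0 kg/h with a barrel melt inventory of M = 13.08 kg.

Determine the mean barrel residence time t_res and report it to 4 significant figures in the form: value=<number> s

value=444.2 s

Convert throughput: Q = 106.0 kg/h = 106.0/3600 = 0.0294444 kg/s
Mean residence time: t_res = M/Q_s = 13.08 kg / 0.0294444 kg/s = 444.226 s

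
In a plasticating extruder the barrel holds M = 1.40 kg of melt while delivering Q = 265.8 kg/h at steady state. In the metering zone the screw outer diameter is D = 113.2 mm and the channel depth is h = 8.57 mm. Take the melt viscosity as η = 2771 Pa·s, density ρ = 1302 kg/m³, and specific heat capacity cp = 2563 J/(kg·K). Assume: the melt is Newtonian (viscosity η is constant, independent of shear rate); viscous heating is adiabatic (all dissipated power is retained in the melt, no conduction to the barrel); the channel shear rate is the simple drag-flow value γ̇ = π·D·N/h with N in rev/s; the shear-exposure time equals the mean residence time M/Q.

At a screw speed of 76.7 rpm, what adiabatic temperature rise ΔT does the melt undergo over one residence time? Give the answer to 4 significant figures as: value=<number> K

value=44.31 K

Throughput in SI: Q_s = 265.8 kg/h ÷ 3600 s/h = 0.0738333 kg/s
Mean residence time: t_res = M/Q_s = 1.40 kg / 0.0738333 kg/s = 18.9616 s
Convert to SI: D = 0.1132 m, h = 0.00857 m, N = 76.7/60 = 1.27833 rev/s
γ̇ = π D N / h = (π)(0.1132)(1.27833) / 0.00857 = 53.0468 s⁻¹
Adiabatic rise: ΔT = η γ̇² t_res / (ρ cp) = 2771·(53.0468)²·18.9616 / (1302·2563) = 44.3069 K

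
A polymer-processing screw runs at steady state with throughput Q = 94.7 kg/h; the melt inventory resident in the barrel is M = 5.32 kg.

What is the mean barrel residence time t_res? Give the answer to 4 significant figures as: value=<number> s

Q_s = Q / 3600 = 94.7 / 3600 = 0.0263056 kg/s
t_res = M / Q_s = 5.32 ÷ 0.0263056 = 202.239 s

value=202.2 s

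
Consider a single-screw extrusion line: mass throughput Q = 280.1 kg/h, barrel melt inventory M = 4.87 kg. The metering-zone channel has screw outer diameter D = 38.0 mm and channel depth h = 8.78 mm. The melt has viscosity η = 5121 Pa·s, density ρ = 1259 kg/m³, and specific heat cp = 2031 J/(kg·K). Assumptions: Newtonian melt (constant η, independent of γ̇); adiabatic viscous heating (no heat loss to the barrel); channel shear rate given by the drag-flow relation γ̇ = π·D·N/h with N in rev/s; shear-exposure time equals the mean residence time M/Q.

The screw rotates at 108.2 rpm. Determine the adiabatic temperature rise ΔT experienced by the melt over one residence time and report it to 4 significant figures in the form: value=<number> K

value=75.36 K

Convert throughput: Q = 280.1 kg/h = 280.1/3600 = 0.0778056 kg/s
t_res = M / Q_s = 4.87 ÷ 0.0778056 = 62.5919 s
D = 38.0 mm = 0.038 m;  h = 8.78 mm = 0.00878 m;  N = 108.2 rpm / 60 = 1.80333 rev/s
γ̇ = π D N / h = (π)(0.038)(1.80333) / 0.00878 = 24.5197 s⁻¹
ΔT = η·γ̇²·t_res / (ρ·cp) = 5121 · (24.5197)² · 62.5919 / (1259 · 2031) = 75.3646 K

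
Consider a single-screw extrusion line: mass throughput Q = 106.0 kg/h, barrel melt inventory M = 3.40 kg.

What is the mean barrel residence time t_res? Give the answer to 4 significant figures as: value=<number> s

value=115.5 s

Convert throughput: Q = 106.0 kg/h = 106.0/3600 = 0.0294444 kg/s
Mean residence time: t_res = M/Q_s = 3.40 kg / 0.0294444 kg/s = 115.472 s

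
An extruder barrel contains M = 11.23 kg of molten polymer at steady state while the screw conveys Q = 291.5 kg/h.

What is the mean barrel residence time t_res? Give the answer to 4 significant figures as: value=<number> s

Throughput in SI: Q_s = 291.5 kg/h ÷ 3600 s/h = 0.0809722 kg/s
Mean residence time: t_res = M/Q_s = 11.23 kg / 0.0809722 kg/s = 138.69 s

value=138.7 s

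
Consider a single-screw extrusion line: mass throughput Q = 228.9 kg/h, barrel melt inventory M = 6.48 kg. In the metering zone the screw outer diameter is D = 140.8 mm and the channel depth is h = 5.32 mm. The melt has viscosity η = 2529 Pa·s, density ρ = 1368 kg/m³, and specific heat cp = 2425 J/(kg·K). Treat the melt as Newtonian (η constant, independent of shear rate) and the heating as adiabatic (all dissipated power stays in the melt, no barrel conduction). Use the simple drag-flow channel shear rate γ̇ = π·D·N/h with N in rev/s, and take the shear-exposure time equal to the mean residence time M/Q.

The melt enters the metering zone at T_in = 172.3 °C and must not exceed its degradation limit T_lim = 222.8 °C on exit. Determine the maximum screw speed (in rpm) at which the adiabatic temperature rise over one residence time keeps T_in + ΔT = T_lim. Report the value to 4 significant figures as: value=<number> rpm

Convert throughput: Q = 228.9 kg/h = 228.9/3600 = 0.0635833 kg/s
t_res = M / Q_s = 6.48 / 0.0635833 = 101.913 s
Geometry in SI: D = 140.8 mm → 0.1408 m, h = 5.32 mm → 0.00532 m
ΔT_a = T_lim − T_in = 222.8 − 172.3 = 50.5 K
Invert ΔT = ηγ̇²t_res/(ρcp) for γ̇: γ̇_max² = ΔT_a ρ cp / (η t_res) = 50.5·1368·2425 / (2529·101.913) = 649.993 s⁻²
Take the square root: γ̇_max = √(649.993) = 25.495 s⁻¹
N_max = γ̇_max·h / (π·D) = 25.495 · 0.00532 / (π · 0.1408) = 0.306629 rev/s = 18.3977 rpm

value=18.40 rpm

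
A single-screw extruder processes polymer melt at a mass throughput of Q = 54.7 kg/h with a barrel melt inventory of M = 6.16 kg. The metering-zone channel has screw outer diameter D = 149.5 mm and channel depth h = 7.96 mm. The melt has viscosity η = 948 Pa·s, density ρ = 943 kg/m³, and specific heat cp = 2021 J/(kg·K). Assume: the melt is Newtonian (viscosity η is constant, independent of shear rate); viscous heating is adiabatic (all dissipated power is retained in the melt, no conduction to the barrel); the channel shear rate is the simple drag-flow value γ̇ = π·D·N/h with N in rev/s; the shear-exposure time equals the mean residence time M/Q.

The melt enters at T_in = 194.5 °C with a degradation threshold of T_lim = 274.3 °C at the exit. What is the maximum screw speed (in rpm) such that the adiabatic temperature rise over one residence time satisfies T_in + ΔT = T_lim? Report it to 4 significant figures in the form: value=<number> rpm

value=20.23 rpm

Throughput in SI: Q_s = 54.7 kg/h ÷ 3600 s/h = 0.0151944 kg/s
t_res = M / Q_s = 6.16 ÷ 0.0151944 = 405.411 s
Geometry in SI: D = 149.5 mm → 0.1495 m, h = 7.96 mm → 0.00796 m
Allowable rise: ΔT_a = T_lim − T_in = 274.3 − 194.5 = 79.8 K
γ̇_max² = ΔT_a·ρ·cp / (η·t_res) = [79.8 × 943 × 2021] / [948 × 405.411] = 395.71 s⁻²
γ̇_max = sqrt(395.71) = 19.8925 s⁻¹
Solve γ̇ = πDN/h for N: N_max = γ̇_max·h/(π·D) = 19.8925 × 0.00796 / (π × 0.1495) = 0.33714 rev/s = 20.2284 rpm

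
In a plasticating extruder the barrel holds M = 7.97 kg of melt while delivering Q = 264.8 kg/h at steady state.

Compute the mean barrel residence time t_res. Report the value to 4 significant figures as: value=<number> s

Convert throughput: Q = 264.8 kg/h = 264.8/3600 = 0.0735556 kg/s
t_res = M / Q_s = 7.97 / 0.0735556 = 108.353 s

value=108.4 s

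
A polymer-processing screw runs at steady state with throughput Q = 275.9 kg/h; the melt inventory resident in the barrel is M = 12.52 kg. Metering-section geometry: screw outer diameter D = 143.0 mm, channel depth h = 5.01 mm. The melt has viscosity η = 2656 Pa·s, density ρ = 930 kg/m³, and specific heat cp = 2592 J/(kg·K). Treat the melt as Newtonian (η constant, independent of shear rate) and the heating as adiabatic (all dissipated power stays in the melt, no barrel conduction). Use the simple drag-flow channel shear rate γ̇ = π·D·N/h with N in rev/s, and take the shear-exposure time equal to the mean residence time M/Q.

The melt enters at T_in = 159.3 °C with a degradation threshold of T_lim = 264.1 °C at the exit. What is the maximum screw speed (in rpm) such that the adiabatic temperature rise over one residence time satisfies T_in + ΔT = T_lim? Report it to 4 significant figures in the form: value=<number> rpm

Convert throughput: Q = 275.9 kg/h = 275.9/3600 = 0.0766389 kg/s
t_res = M / Q_s = 12.52 / 0.0766389 = 163.364 s
Geometry in SI: D = 143.0 mm → 0.143 m, h = 5.01 mm → 0.00501 m
ΔT_a = T_lim − T_in = 264.1 − 159.3 = 104.8 K
γ̇_max² = ΔT_a·ρ·cp/(η·t_res) = 104.8·930·2592/(2656·163.364) = 582.232 s⁻²
Take the square root: γ̇_max = √(582.232) = 24.1295 s⁻¹
Solve γ̇ = πDN/h for N: N_max = γ̇_max·h/(π·D) = 24.1295 × 0.00501 / (π × 0.143) = 0.269091 rev/s = 16.1455 rpm

value=16.15 rpm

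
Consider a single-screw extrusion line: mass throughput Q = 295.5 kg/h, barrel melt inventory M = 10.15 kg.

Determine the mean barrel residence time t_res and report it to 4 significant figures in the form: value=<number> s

value=123.7 s

Throughput in SI: Q_s = 295.5 kg/h ÷ 3600 s/h = 0.0820833 kg/s
Mean residence time: t_res = M/Q_s = 10.15 kg / 0.0820833 kg/s = 123.655 s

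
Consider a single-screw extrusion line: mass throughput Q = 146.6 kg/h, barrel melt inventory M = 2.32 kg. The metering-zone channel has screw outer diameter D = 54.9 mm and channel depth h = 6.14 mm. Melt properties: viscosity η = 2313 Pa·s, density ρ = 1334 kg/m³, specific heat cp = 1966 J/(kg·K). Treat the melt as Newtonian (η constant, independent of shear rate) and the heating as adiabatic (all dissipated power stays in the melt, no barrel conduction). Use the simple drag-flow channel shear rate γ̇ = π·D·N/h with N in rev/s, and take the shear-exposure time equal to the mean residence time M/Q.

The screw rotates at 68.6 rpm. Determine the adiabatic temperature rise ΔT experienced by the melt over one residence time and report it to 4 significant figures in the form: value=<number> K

value=51.83 K

Throughput in SI: Q_s = 146.6 kg/h ÷ 3600 s/h = 0.0407222 kg/s
t_res = M / Q_s = 2.32 / 0.0407222 = 56.9714 s
D = 54.9 mm = 0.0549 m;  h = 6.14 mm = 0.00614 m;  N = 68.6 rpm / 60 = 1.14333 rev/s
γ̇ = π·D·N / h = π · 0.0549 · 1.14333 / 0.00614 = 32.1164 s⁻¹
ΔT = η·γ̇²·t_res/(ρ·cp) = [2313 × 32.1164² × 56.9714] / [1334 × 1966] = 51.8258 K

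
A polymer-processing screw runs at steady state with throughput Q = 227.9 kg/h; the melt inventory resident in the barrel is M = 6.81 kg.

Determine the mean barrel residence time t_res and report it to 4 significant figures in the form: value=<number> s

value=107.6 s

Q_s = Q / 3600 = 227.9 / 3600 = 0.0633056 kg/s
Mean residence time: t_res = M/Q_s = 6.81 kg / 0.0633056 kg/s = 107.573 s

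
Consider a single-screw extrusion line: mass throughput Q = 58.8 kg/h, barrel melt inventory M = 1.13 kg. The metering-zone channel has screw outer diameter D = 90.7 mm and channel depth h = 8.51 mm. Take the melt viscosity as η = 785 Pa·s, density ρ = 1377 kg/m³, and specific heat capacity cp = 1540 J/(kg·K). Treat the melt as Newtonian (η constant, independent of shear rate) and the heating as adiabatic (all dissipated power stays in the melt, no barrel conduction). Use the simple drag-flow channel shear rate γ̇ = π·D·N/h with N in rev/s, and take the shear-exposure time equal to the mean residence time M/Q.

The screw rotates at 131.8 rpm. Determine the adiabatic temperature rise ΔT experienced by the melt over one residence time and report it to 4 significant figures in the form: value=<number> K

Q_s = Q / 3600 = 58.8 / 3600 = 0.0163333 kg/s
t_res = M / Q_s = 1.13 / 0.0163333 = 69.1837 s
Geometry in metres: D = 90.7 mm → 0.0907 m, h = 8.51 mm → 0.00851 m; screw speed N = 131.8 rpm = 2.19667 rev/s
γ̇ = π·D·N / h = π · 0.0907 · 2.19667 / 0.00851 = 73.5515 s⁻¹
ΔT = η·γ̇²·t_res/(ρ·cp) = [785 × 73.5515² × 69.1837] / [1377 × 1540] = 138.549 K

value=138.5 K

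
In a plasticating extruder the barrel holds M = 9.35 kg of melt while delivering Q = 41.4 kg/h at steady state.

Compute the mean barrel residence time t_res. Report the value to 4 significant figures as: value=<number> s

value=813.0 s

Throughput in SI: Q_s = 41.4 kg/h ÷ 3600 s/h = 0.0115 kg/s
t_res = M / Q_s = 9.35 ÷ 0.0115 = 813.043 s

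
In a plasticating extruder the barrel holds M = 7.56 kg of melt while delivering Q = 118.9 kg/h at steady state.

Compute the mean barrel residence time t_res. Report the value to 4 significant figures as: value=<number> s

Q_s = Q / 3600 = 118.9 / 3600 = 0.0330278 kg/s
Mean residence time: t_res = M/Q_s = 7.56 kg / 0.0330278 kg/s = 228.898 s

value=228.9 s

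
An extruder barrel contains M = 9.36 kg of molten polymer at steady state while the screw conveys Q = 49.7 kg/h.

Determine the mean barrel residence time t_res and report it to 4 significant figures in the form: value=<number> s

Q_s = Q / 3600 = 49.7 / 3600 = 0.0138056 kg/s
t_res = M / Q_s = 9.36 / 0.0138056 = 677.988 s

value=678.0 s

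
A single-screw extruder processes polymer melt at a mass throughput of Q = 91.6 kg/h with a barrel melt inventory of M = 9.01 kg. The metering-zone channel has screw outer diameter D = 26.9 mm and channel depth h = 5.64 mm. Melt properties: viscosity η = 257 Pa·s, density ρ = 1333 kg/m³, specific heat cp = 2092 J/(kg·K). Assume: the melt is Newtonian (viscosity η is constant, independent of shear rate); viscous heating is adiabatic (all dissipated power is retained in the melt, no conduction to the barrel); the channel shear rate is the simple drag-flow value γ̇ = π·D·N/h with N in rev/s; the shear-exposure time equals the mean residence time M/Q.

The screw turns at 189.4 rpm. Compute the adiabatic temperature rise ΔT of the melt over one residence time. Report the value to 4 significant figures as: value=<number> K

Q_s = Q / 3600 = 91.6 / 3600 = 0.0254444 kg/s
Mean residence time: t_res = M/Q_s = 9.01 kg / 0.0254444 kg/s = 354.105 s
Geometry in metres: D = 26.9 mm → 0.0269 m, h = 5.64 mm → 0.00564 m; screw speed N = 189.4 rpm = 3.15667 rev/s
γ̇ = π D N / h = (π)(0.0269)(3.15667) / 0.00564 = 47.299 s⁻¹
ΔT = η·γ̇²·t_res/(ρ·cp) = [257 × 47.299² × 354.105] / [1333 × 2092] = 73.009 K

value=73.01 K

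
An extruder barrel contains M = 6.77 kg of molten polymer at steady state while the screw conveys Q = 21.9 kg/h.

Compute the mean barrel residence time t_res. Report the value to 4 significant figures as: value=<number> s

value=1113. s

Q_s = Q / 3600 = 21.9 / 3600 = 0.00608333 kg/s
Mean residence time: t_res = M/Q_s = 6.77 kg / 0.00608333 kg/s = 1112.88 s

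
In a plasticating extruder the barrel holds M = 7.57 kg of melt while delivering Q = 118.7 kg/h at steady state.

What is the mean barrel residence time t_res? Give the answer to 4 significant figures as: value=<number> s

value=229.6 s

Convert throughput: Q = 118.7 kg/h = 118.7/3600 = 0.0329722 kg/s
t_res = M / Q_s = 7.57 ÷ 0.0329722 = 229.587 s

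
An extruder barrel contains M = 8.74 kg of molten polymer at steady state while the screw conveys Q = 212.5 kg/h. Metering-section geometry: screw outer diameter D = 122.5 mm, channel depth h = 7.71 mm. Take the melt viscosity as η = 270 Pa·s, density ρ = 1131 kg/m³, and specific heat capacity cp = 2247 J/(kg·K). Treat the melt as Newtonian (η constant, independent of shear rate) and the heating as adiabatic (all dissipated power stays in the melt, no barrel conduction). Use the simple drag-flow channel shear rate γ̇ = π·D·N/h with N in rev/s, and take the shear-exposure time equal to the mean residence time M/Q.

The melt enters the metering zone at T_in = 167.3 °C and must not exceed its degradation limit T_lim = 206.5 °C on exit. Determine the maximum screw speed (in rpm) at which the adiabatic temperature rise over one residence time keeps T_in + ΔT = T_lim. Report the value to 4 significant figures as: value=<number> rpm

Q_s = Q / 3600 = 212.5 / 3600 = 0.0590278 kg/s
t_res = M / Q_s = 8.74 ÷ 0.0590278 = 148.066 s
D = 122.5 mm = 0.1225 m;  h = 7.71 mm = 0.00771 m
ΔT_a = T_lim − T_in = 206.5 °C − 167.3 °C = 39.2 K
Invert ΔT = ηγ̇²t_res/(ρcp) for γ̇: γ̇_max² = ΔT_a ρ cp / (η t_res) = 39.2·1131·2247 / (270·148.066) = 2491.91 s⁻²
γ̇_max = √2491.91 = 49.9191 s⁻¹
N_max = γ̇_max·h / (π·D) = 49.9191 · 0.00771 / (π · 0.1225) = 1.00008 rev/s = 60.0048 rpm

value=60.00 rpm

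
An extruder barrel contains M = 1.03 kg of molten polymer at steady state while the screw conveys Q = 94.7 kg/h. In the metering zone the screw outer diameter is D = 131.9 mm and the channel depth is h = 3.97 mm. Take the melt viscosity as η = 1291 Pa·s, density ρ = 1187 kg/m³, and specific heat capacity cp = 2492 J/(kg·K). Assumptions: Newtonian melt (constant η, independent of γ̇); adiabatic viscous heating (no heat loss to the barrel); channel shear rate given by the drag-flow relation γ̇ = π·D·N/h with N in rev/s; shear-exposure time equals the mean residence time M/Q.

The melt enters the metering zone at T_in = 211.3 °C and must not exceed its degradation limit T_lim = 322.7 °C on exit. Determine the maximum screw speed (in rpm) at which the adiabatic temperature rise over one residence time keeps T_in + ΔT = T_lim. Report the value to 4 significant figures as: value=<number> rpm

Throughput in SI: Q_s = 94.7 kg/h ÷ 3600 s/h = 0.0263056 kg/s
Mean residence time: t_res = M/Q_s = 1.03 kg / 0.0263056 kg/s = 39.1552 s
Geometry in SI: D = 131.9 mm → 0.1319 m, h = 3.97 mm → 0.00397 m
ΔT_a = T_lim − T_in = 322.7 − 211.3 = 111.4 K
Invert ΔT = ηγ̇²t_res/(ρcp) for γ̇: γ̇_max² = ΔT_a ρ cp / (η t_res) = 111.4·1187·2492 / (1291·39.1552) = 6518.8 s⁻²
Take the square root: γ̇_max = √(6518.8) = 80.7391 s⁻¹
N_max = γ̇_max·h / (π·D) = 80.7391 · 0.00397 / (π · 0.1319) = 0.773535 rev/s = 46.4121 rpm

value=46.41 rpm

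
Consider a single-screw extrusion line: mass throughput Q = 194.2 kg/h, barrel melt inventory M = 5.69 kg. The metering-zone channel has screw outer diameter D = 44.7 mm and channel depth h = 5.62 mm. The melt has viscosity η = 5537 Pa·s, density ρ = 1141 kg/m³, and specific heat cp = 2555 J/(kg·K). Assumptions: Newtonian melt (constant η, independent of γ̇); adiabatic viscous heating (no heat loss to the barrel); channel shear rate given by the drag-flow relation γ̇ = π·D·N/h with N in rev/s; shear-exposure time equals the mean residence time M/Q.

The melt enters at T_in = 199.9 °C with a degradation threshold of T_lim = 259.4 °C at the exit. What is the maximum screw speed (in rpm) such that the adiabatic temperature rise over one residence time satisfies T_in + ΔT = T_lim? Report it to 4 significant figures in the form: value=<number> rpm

Q_s = Q / 3600 = 194.2 / 3600 = 0.0539444 kg/s
t_res = M / Q_s = 5.69 / 0.0539444 = 105.479 s
Convert to metres: D = 0.0447 m, h = 0.00562 m
ΔT_a = T_lim − T_in = 259.4 °C − 199.9 °C = 59.5 K
γ̇_max² = ΔT_a·ρ·cp / (η·t_res) = [59.5 × 1141 × 2555] / [5537 × 105.479] = 296.998 s⁻²
γ̇_max = sqrt(296.998) = 17.2336 s⁻¹
N_max = γ̇_max·h / (π·D) = 17.2336 · 0.00562 / (π · 0.0447) = 0.689693 rev/s = 41.3816 rpm

value=41.38 rpm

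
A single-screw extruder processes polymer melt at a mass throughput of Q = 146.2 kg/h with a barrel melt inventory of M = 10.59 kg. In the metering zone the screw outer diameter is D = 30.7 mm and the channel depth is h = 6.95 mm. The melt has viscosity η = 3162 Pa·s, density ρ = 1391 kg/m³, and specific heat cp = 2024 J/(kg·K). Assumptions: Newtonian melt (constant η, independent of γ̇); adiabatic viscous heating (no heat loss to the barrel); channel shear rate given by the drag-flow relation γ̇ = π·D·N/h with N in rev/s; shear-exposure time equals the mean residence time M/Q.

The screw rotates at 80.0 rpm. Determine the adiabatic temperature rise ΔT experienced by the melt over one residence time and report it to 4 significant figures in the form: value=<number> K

value=100.3 K

Throughput in SI: Q_s = 146.2 kg/h ÷ 3600 s/h = 0.0406111 kg/s
t_res = M / Q_s = 10.59 ÷ 0.0406111 = 260.766 s
D = 30.7 mm = 0.0307 m;  h = 6.95 mm = 0.00695 m;  N = 80.0 rpm / 60 = 1.33333 rev/s
γ̇ = π·D·N / h = π · 0.0307 · 1.33333 / 0.00695 = 18.503 s⁻¹
ΔT = η·γ̇²·t_res / (ρ·cp) = 3162 · (18.503)² · 260.766 / (1391 · 2024) = 100.267 K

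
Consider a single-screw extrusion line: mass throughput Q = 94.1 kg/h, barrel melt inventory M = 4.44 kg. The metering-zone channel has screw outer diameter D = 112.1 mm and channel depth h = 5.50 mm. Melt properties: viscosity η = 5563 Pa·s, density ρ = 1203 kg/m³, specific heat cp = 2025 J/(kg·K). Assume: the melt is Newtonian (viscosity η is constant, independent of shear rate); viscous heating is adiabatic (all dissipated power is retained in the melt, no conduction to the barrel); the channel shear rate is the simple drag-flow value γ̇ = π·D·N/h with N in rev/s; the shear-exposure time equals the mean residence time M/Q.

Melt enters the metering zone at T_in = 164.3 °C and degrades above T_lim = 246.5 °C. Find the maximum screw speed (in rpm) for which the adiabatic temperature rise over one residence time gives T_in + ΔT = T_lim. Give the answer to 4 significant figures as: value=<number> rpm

value=13.64 rpm

Q_s = Q / 3600 = 94.1 / 3600 = 0.0261389 kg/s
Mean residence time: t_res = M/Q_s = 4.44 kg / 0.0261389 kg/s = 169.862 s
D = 112.1 mm = 0.1121 m;  h = 5.50 mm = 0.0055 m
ΔT_a = T_lim − T_in = 246.5 °C − 164.3 °C = 82.2 K
γ̇_max² = ΔT_a·ρ·cp/(η·t_res) = 82.2·1203·2025/(5563·169.862) = 211.913 s⁻²
γ̇_max = √211.913 = 14.5572 s⁻¹
N_max = γ̇_max·h / (π·D) = 14.5572 · 0.0055 / (π · 0.1121) = 0.227345 rev/s = 13.6407 rpm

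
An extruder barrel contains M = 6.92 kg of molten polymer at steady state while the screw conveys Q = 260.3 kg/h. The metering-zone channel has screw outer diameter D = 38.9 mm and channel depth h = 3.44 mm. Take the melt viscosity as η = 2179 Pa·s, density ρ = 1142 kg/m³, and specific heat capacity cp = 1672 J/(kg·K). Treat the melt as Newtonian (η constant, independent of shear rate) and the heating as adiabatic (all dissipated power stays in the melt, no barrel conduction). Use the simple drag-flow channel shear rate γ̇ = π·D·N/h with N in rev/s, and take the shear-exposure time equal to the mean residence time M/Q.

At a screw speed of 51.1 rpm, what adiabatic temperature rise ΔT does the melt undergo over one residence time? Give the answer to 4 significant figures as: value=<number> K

Convert throughput: Q = 260.3 kg/h = 260.3/3600 = 0.0723056 kg/s
t_res = M / Q_s = 6.92 / 0.0723056 = 95.705 s
Geometry in metres: D = 38.9 mm → 0.0389 m, h = 3.44 mm → 0.00344 m; screw speed N = 51.1 rpm = 0.851667 rev/s
γ̇ = π·D·N / h = π · 0.0389 · 0.851667 / 0.00344 = 30.2559 s⁻¹
Adiabatic rise: ΔT = η γ̇² t_res / (ρ cp) = 2179·(30.2559)²·95.705 / (1142·1672) = 99.9794 K

value=99.98 K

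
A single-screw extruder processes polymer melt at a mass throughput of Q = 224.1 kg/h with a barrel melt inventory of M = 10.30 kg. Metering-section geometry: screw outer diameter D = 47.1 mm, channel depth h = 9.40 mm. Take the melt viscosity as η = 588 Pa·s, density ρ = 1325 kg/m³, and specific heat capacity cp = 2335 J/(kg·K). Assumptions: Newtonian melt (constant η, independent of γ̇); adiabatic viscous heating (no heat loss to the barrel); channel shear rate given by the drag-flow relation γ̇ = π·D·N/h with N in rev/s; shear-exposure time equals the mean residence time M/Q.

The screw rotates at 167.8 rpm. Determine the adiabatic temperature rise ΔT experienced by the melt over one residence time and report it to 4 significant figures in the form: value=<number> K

Q_s = Q / 3600 = 224.1 / 3600 = 0.06225 kg/s
t_res = M / Q_s = 10.30 / 0.06225 = 165.462 s
Geometry in metres: D = 47.1 mm → 0.0471 m, h = 9.40 mm → 0.0094 m; screw speed N = 167.8 rpm = 2.79667 rev/s
γ̇ = π D N / h = (π)(0.0471)(2.79667) / 0.0094 = 44.0234 s⁻¹
Adiabatic rise: ΔT = η γ̇² t_res / (ρ cp) = 588·(44.0234)²·165.462 / (1325·2335) = 60.9452 K

value=60.95 K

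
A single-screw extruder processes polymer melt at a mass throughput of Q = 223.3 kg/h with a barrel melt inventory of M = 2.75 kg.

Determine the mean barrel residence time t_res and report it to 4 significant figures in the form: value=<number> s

Convert throughput: Q = 223.3 kg/h = 223.3/3600 = 0.0620278 kg/s
t_res = M / Q_s = 2.75 ÷ 0.0620278 = 44.335 s

value=44.33 s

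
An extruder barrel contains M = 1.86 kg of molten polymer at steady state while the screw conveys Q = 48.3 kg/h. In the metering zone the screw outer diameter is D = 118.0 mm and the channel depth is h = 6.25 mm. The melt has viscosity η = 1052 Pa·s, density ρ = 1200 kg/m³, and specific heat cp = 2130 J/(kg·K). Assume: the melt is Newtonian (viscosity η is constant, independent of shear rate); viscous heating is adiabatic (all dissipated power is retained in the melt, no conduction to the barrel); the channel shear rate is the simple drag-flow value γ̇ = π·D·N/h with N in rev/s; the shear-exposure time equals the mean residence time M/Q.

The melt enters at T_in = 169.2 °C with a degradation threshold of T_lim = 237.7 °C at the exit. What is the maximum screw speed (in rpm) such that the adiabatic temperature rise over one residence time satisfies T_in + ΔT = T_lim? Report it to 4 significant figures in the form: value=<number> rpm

Throughput in SI: Q_s = 48.3 kg/h ÷ 3600 s/h = 0.0134167 kg/s
t_res = M / Q_s = 1.86 ÷ 0.0134167 = 138.634 s
Geometry in SI: D = 118.0 mm → 0.118 m, h = 6.25 mm → 0.00625 m
ΔT_a = T_lim − T_in = 237.7 °C − 169.2 °C = 68.5 K
γ̇_max² = ΔT_a·ρ·cp/(η·t_res) = 68.5·1200·2130/(1052·138.634) = 1200.51 s⁻²
γ̇_max = sqrt(1200.51) = 34.6484 s⁻¹
N_max = γ̇_max·h / (π·D) = 34.6484 · 0.00625 / (π · 0.118) = 0.58416 rev/s = 35.0496 rpm

value=35.05 rpm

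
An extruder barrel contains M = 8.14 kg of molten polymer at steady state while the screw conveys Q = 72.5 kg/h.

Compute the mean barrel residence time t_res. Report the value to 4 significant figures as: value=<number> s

value=404.2 s

Convert throughput: Q = 72.5 kg/h = 72.5/3600 = 0.0201389 kg/s
t_res = M / Q_s = 8.14 ÷ 0.0201389 = 404.193 s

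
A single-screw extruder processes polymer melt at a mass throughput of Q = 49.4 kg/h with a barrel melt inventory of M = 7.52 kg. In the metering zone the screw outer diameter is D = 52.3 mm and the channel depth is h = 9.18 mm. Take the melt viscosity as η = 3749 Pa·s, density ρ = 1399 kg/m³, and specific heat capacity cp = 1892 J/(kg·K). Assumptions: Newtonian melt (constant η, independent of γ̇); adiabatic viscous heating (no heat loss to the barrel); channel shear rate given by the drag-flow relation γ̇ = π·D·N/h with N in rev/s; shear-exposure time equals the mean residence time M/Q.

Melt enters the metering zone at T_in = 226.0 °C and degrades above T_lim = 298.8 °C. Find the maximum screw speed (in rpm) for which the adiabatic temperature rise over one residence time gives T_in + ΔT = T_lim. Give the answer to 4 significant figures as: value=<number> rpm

value=32.47 rpm

Q_s = Q / 3600 = 49.4 / 3600 = 0.0137222 kg/s
Mean residence time: t_res = M/Q_s = 7.52 kg / 0.0137222 kg/s = 548.016 s
Convert to metres: D = 0.0523 m, h = 0.00918 m
ΔT_a = T_lim − T_in = 298.8 − 226.0 = 72.8 K
γ̇_max² = ΔT_a·ρ·cp / (η·t_res) = [72.8 × 1399 × 1892] / [3749 × 548.016] = 93.791 s⁻²
Take the square root: γ̇_max = √(93.791) = 9.68458 s⁻¹
Solve γ̇ = πDN/h for N: N_max = γ̇_max·h/(π·D) = 9.68458 × 0.00918 / (π × 0.0523) = 0.541093 rev/s = 32.4656 rpm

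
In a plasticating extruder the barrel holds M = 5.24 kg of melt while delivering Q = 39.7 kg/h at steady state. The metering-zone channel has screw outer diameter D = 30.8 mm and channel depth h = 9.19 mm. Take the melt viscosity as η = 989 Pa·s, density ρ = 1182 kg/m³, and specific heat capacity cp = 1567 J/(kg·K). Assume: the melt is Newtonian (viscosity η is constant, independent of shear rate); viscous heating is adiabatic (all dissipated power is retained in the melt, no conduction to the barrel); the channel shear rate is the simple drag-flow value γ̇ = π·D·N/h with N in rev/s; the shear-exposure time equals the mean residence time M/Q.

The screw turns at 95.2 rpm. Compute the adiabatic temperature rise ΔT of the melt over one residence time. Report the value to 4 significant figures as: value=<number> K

value=70.81 K

Convert throughput: Q = 39.7 kg/h = 39.7/3600 = 0.0110278 kg/s
t_res = M / Q_s = 5.24 ÷ 0.0110278 = 475.164 s
D = 30.8 mm = 0.0308 m;  h = 9.19 mm = 0.00919 m;  N = 95.2 rpm / 60 = 1.58667 rev/s
γ̇ = π·D·N / h = π · 0.0308 · 1.58667 / 0.00919 = 16.7059 s⁻¹
ΔT = η·γ̇²·t_res / (ρ·cp) = 989 · (16.7059)² · 475.164 / (1182 · 1567) = 70.81 K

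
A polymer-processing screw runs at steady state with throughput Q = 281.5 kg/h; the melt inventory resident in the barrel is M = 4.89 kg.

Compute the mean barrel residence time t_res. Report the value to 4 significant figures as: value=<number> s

Throughput in SI: Q_s = 281.5 kg/h ÷ 3600 s/h = 0.0781944 kg/s
t_res = M / Q_s = 4.89 ÷ 0.0781944 = 62.5364 s

value=62.54 s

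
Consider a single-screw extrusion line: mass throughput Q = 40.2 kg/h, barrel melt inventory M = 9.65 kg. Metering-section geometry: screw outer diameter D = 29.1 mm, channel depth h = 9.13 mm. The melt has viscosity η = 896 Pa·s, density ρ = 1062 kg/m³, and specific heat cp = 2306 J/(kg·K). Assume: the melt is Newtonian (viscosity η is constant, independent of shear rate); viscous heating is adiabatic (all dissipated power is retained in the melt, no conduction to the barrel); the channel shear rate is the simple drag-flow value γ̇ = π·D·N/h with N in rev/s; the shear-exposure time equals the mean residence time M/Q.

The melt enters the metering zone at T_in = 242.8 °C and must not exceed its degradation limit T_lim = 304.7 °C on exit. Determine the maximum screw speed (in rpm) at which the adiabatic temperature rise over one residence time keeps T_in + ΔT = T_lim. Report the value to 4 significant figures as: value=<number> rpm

value=83.84 rpm

Throughput in SI: Q_s = 40.2 kg/h ÷ 3600 s/h = 0.0111667 kg/s
Mean residence time: t_res = M/Q_s = 9.65 kg / 0.0111667 kg/s = 864.179 s
Geometry in SI: D = 29.1 mm → 0.0291 m, h = 9.13 mm → 0.00913 m
ΔT_a = T_lim − T_in = 304.7 − 242.8 = 61.9 K
γ̇_max² = ΔT_a·ρ·cp/(η·t_res) = 61.9·1062·2306/(896·864.179) = 195.777 s⁻²
Take the square root: γ̇_max = √(195.777) = 13.9921 s⁻¹
Solve γ̇ = πDN/h for N: N_max = γ̇_max·h/(π·D) = 13.9921 × 0.00913 / (π × 0.0291) = 1.39736 rev/s = 83.8418 rpm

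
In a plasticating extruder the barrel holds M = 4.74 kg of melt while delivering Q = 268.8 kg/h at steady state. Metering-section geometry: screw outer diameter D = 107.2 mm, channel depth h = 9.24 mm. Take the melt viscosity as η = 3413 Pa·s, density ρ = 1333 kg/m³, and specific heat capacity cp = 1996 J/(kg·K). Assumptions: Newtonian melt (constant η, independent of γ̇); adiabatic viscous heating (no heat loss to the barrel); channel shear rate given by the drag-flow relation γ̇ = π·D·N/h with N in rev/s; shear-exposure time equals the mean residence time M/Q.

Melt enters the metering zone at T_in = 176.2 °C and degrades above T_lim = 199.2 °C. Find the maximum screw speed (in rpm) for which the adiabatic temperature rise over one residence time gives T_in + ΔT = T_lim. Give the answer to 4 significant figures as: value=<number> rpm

value=27.67 rpm

Q_s = Q / 3600 = 268.8 / 3600 = 0.0746667 kg/s
t_res = M / Q_s = 4.74 / 0.0746667 = 63.4821 s
Convert to metres: D = 0.1072 m, h = 0.00924 m
ΔT_a = T_lim − T_in = 199.2 °C − 176.2 °C = 23 K
γ̇_max² = ΔT_a·ρ·cp / (η·t_res) = [23 × 1333 × 1996] / [3413 × 63.4821] = 282.443 s⁻²
γ̇_max = √282.443 = 16.806 s⁻¹
N_max = γ̇_max·h / (π·D) = 16.806 · 0.00924 / (π · 0.1072) = 0.461097 rev/s = 27.6658 rpm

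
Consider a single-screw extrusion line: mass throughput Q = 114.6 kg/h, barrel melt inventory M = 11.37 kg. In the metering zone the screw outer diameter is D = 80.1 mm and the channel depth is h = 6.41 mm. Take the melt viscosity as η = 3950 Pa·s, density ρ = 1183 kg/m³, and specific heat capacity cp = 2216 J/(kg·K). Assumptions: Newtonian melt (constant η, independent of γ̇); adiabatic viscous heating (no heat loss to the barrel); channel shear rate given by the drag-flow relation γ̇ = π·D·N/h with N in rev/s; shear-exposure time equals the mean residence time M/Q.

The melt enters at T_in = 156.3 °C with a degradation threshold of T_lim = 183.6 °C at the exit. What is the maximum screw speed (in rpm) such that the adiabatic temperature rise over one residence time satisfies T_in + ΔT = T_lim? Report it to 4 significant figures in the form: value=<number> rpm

value=10.89 rpm

Q_s = Q / 3600 = 114.6 / 3600 = 0.0318333 kg/s
t_res = M / Q_s = 11.37 / 0.0318333 = 357.173 s
D = 80.1 mm = 0.0801 m;  h = 6.41 mm = 0.00641 m
ΔT_a = T_lim − T_in = 183.6 − 156.3 = 27.3 K
γ̇_max² = ΔT_a·ρ·cp / (η·t_res) = [27.3 × 1183 × 2216] / [3950 × 357.173] = 50.7273 s⁻²
Take the square root: γ̇_max = √(50.7273) = 7.12231 s⁻¹
N_max = γ̇_max·h / (π·D) = 7.12231 · 0.00641 / (π · 0.0801) = 0.181425 rev/s = 10.8855 rpm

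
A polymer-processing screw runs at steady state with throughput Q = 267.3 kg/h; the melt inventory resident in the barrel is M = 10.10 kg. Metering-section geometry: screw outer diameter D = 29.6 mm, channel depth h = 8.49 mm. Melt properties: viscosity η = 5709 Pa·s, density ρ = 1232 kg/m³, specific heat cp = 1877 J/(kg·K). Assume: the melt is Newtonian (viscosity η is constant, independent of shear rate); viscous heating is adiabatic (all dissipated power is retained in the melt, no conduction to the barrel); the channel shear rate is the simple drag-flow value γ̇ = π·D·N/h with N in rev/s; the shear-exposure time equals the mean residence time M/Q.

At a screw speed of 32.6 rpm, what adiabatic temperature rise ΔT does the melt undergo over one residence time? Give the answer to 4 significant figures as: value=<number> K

value=11.89 K

Throughput in SI: Q_s = 267.3 kg/h ÷ 3600 s/h = 0.07425 kg/s
t_res = M / Q_s = 10.10 ÷ 0.07425 = 136.027 s
Convert to SI: D = 0.0296 m, h = 0.00849 m, N = 32.6/60 = 0.543333 rev/s
Shear rate: γ̇ = πDN/h = π·0.0296·0.543333/0.00849 = 5.95114 s⁻¹
Adiabatic rise: ΔT = η γ̇² t_res / (ρ cp) = 5709·(5.95114)²·136.027 / (1232·1877) = 11.8935 K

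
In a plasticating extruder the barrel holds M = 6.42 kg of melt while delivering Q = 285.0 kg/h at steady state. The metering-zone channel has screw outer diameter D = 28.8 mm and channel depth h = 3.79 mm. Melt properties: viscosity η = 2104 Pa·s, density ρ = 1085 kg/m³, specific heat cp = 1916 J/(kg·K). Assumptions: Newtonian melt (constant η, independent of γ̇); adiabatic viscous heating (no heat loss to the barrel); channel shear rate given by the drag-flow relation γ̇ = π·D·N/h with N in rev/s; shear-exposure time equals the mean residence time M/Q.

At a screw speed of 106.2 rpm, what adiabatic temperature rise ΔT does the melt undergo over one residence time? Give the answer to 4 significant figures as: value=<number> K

Throughput in SI: Q_s = 285.0 kg/h ÷ 3600 s/h = 0.0791667 kg/s
Mean residence time: t_res = M/Q_s = 6.42 kg / 0.0791667 kg/s = 81.0947 s
Geometry in metres: D = 28.8 mm → 0.0288 m, h = 3.79 mm → 0.00379 m; screw speed N = 106.2 rpm = 1.77 rev/s
γ̇ = π·D·N / h = π · 0.0288 · 1.77 / 0.00379 = 42.2548 s⁻¹
ΔT = η·γ̇²·t_res / (ρ·cp) = 2104 · (42.2548)² · 81.0947 / (1085 · 1916) = 146.543 K

value=146.5 K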